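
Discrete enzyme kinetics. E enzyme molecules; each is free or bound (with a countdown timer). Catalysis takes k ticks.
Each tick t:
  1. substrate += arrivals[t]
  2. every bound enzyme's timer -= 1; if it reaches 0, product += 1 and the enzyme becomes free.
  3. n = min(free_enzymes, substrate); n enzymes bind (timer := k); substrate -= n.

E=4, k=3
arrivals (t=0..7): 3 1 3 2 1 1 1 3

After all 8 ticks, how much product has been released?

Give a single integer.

Answer: 8

Derivation:
t=0: arr=3 -> substrate=0 bound=3 product=0
t=1: arr=1 -> substrate=0 bound=4 product=0
t=2: arr=3 -> substrate=3 bound=4 product=0
t=3: arr=2 -> substrate=2 bound=4 product=3
t=4: arr=1 -> substrate=2 bound=4 product=4
t=5: arr=1 -> substrate=3 bound=4 product=4
t=6: arr=1 -> substrate=1 bound=4 product=7
t=7: arr=3 -> substrate=3 bound=4 product=8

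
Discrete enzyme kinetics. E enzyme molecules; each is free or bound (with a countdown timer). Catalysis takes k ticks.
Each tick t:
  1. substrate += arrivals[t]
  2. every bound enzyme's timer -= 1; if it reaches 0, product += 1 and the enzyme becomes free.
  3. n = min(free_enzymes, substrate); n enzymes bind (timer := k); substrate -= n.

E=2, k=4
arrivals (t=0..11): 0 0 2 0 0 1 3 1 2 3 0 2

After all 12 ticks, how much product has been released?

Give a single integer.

Answer: 4

Derivation:
t=0: arr=0 -> substrate=0 bound=0 product=0
t=1: arr=0 -> substrate=0 bound=0 product=0
t=2: arr=2 -> substrate=0 bound=2 product=0
t=3: arr=0 -> substrate=0 bound=2 product=0
t=4: arr=0 -> substrate=0 bound=2 product=0
t=5: arr=1 -> substrate=1 bound=2 product=0
t=6: arr=3 -> substrate=2 bound=2 product=2
t=7: arr=1 -> substrate=3 bound=2 product=2
t=8: arr=2 -> substrate=5 bound=2 product=2
t=9: arr=3 -> substrate=8 bound=2 product=2
t=10: arr=0 -> substrate=6 bound=2 product=4
t=11: arr=2 -> substrate=8 bound=2 product=4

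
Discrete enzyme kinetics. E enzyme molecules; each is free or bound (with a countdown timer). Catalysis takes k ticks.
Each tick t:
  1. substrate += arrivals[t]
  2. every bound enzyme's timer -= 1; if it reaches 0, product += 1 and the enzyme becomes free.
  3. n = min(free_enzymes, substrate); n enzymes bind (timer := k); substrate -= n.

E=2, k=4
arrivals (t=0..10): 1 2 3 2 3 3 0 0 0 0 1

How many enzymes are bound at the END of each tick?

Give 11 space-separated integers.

Answer: 1 2 2 2 2 2 2 2 2 2 2

Derivation:
t=0: arr=1 -> substrate=0 bound=1 product=0
t=1: arr=2 -> substrate=1 bound=2 product=0
t=2: arr=3 -> substrate=4 bound=2 product=0
t=3: arr=2 -> substrate=6 bound=2 product=0
t=4: arr=3 -> substrate=8 bound=2 product=1
t=5: arr=3 -> substrate=10 bound=2 product=2
t=6: arr=0 -> substrate=10 bound=2 product=2
t=7: arr=0 -> substrate=10 bound=2 product=2
t=8: arr=0 -> substrate=9 bound=2 product=3
t=9: arr=0 -> substrate=8 bound=2 product=4
t=10: arr=1 -> substrate=9 bound=2 product=4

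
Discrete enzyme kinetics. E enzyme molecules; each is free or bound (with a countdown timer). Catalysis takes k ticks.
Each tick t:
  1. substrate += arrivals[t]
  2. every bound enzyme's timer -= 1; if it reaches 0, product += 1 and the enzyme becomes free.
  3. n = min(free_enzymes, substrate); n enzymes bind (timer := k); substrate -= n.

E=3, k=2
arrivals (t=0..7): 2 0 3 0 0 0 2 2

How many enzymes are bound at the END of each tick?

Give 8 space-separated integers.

Answer: 2 2 3 3 0 0 2 3

Derivation:
t=0: arr=2 -> substrate=0 bound=2 product=0
t=1: arr=0 -> substrate=0 bound=2 product=0
t=2: arr=3 -> substrate=0 bound=3 product=2
t=3: arr=0 -> substrate=0 bound=3 product=2
t=4: arr=0 -> substrate=0 bound=0 product=5
t=5: arr=0 -> substrate=0 bound=0 product=5
t=6: arr=2 -> substrate=0 bound=2 product=5
t=7: arr=2 -> substrate=1 bound=3 product=5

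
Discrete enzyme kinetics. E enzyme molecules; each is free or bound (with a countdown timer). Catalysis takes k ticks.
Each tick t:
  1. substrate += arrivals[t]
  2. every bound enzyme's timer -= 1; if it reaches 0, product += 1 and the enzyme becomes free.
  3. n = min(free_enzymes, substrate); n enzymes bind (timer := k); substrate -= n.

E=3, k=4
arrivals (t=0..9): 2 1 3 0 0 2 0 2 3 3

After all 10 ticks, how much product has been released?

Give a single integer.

t=0: arr=2 -> substrate=0 bound=2 product=0
t=1: arr=1 -> substrate=0 bound=3 product=0
t=2: arr=3 -> substrate=3 bound=3 product=0
t=3: arr=0 -> substrate=3 bound=3 product=0
t=4: arr=0 -> substrate=1 bound=3 product=2
t=5: arr=2 -> substrate=2 bound=3 product=3
t=6: arr=0 -> substrate=2 bound=3 product=3
t=7: arr=2 -> substrate=4 bound=3 product=3
t=8: arr=3 -> substrate=5 bound=3 product=5
t=9: arr=3 -> substrate=7 bound=3 product=6

Answer: 6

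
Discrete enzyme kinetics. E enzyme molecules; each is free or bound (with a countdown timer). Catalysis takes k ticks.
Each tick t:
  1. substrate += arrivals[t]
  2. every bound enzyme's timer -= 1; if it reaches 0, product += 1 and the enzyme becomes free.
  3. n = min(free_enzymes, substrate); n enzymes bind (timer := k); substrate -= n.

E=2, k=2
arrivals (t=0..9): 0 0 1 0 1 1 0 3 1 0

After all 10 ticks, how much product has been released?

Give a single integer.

t=0: arr=0 -> substrate=0 bound=0 product=0
t=1: arr=0 -> substrate=0 bound=0 product=0
t=2: arr=1 -> substrate=0 bound=1 product=0
t=3: arr=0 -> substrate=0 bound=1 product=0
t=4: arr=1 -> substrate=0 bound=1 product=1
t=5: arr=1 -> substrate=0 bound=2 product=1
t=6: arr=0 -> substrate=0 bound=1 product=2
t=7: arr=3 -> substrate=1 bound=2 product=3
t=8: arr=1 -> substrate=2 bound=2 product=3
t=9: arr=0 -> substrate=0 bound=2 product=5

Answer: 5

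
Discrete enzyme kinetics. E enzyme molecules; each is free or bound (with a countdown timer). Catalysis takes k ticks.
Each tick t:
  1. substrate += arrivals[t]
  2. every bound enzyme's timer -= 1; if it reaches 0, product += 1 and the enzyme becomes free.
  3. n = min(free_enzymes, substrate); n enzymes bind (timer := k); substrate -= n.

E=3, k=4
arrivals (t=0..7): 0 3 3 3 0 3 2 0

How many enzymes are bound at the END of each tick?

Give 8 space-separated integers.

Answer: 0 3 3 3 3 3 3 3

Derivation:
t=0: arr=0 -> substrate=0 bound=0 product=0
t=1: arr=3 -> substrate=0 bound=3 product=0
t=2: arr=3 -> substrate=3 bound=3 product=0
t=3: arr=3 -> substrate=6 bound=3 product=0
t=4: arr=0 -> substrate=6 bound=3 product=0
t=5: arr=3 -> substrate=6 bound=3 product=3
t=6: arr=2 -> substrate=8 bound=3 product=3
t=7: arr=0 -> substrate=8 bound=3 product=3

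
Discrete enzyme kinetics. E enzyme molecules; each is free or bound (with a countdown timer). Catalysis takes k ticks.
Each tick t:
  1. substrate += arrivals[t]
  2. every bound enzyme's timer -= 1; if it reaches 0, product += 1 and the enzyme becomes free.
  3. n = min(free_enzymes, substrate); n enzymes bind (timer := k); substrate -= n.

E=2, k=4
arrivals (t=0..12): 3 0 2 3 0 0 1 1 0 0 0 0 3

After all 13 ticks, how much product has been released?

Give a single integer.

t=0: arr=3 -> substrate=1 bound=2 product=0
t=1: arr=0 -> substrate=1 bound=2 product=0
t=2: arr=2 -> substrate=3 bound=2 product=0
t=3: arr=3 -> substrate=6 bound=2 product=0
t=4: arr=0 -> substrate=4 bound=2 product=2
t=5: arr=0 -> substrate=4 bound=2 product=2
t=6: arr=1 -> substrate=5 bound=2 product=2
t=7: arr=1 -> substrate=6 bound=2 product=2
t=8: arr=0 -> substrate=4 bound=2 product=4
t=9: arr=0 -> substrate=4 bound=2 product=4
t=10: arr=0 -> substrate=4 bound=2 product=4
t=11: arr=0 -> substrate=4 bound=2 product=4
t=12: arr=3 -> substrate=5 bound=2 product=6

Answer: 6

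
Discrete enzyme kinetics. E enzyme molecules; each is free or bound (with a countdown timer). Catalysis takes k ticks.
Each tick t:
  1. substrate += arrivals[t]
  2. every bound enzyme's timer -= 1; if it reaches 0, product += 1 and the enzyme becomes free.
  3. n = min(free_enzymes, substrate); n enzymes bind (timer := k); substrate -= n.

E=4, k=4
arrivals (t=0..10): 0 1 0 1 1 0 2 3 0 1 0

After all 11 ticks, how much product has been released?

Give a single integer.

Answer: 5

Derivation:
t=0: arr=0 -> substrate=0 bound=0 product=0
t=1: arr=1 -> substrate=0 bound=1 product=0
t=2: arr=0 -> substrate=0 bound=1 product=0
t=3: arr=1 -> substrate=0 bound=2 product=0
t=4: arr=1 -> substrate=0 bound=3 product=0
t=5: arr=0 -> substrate=0 bound=2 product=1
t=6: arr=2 -> substrate=0 bound=4 product=1
t=7: arr=3 -> substrate=2 bound=4 product=2
t=8: arr=0 -> substrate=1 bound=4 product=3
t=9: arr=1 -> substrate=2 bound=4 product=3
t=10: arr=0 -> substrate=0 bound=4 product=5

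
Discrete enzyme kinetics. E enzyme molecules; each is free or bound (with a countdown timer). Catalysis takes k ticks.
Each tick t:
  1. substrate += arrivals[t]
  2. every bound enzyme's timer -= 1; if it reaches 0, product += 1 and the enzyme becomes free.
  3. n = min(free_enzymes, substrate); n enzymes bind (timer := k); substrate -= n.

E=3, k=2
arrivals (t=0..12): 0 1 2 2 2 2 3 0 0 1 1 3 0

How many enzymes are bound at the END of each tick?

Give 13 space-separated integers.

t=0: arr=0 -> substrate=0 bound=0 product=0
t=1: arr=1 -> substrate=0 bound=1 product=0
t=2: arr=2 -> substrate=0 bound=3 product=0
t=3: arr=2 -> substrate=1 bound=3 product=1
t=4: arr=2 -> substrate=1 bound=3 product=3
t=5: arr=2 -> substrate=2 bound=3 product=4
t=6: arr=3 -> substrate=3 bound=3 product=6
t=7: arr=0 -> substrate=2 bound=3 product=7
t=8: arr=0 -> substrate=0 bound=3 product=9
t=9: arr=1 -> substrate=0 bound=3 product=10
t=10: arr=1 -> substrate=0 bound=2 product=12
t=11: arr=3 -> substrate=1 bound=3 product=13
t=12: arr=0 -> substrate=0 bound=3 product=14

Answer: 0 1 3 3 3 3 3 3 3 3 2 3 3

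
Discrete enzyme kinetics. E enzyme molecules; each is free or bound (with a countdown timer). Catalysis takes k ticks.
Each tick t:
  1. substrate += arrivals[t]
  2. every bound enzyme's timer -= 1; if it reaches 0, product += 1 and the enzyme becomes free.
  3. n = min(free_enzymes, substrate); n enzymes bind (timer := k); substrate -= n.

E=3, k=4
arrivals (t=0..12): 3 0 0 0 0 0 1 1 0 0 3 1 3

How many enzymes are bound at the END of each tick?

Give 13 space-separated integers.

Answer: 3 3 3 3 0 0 1 2 2 2 3 3 3

Derivation:
t=0: arr=3 -> substrate=0 bound=3 product=0
t=1: arr=0 -> substrate=0 bound=3 product=0
t=2: arr=0 -> substrate=0 bound=3 product=0
t=3: arr=0 -> substrate=0 bound=3 product=0
t=4: arr=0 -> substrate=0 bound=0 product=3
t=5: arr=0 -> substrate=0 bound=0 product=3
t=6: arr=1 -> substrate=0 bound=1 product=3
t=7: arr=1 -> substrate=0 bound=2 product=3
t=8: arr=0 -> substrate=0 bound=2 product=3
t=9: arr=0 -> substrate=0 bound=2 product=3
t=10: arr=3 -> substrate=1 bound=3 product=4
t=11: arr=1 -> substrate=1 bound=3 product=5
t=12: arr=3 -> substrate=4 bound=3 product=5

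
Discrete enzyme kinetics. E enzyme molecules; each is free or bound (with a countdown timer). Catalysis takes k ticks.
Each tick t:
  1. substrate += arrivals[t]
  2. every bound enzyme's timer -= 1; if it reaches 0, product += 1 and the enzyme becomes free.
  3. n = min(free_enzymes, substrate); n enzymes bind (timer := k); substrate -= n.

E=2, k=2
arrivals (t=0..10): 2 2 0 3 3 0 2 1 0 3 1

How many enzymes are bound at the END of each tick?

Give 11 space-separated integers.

Answer: 2 2 2 2 2 2 2 2 2 2 2

Derivation:
t=0: arr=2 -> substrate=0 bound=2 product=0
t=1: arr=2 -> substrate=2 bound=2 product=0
t=2: arr=0 -> substrate=0 bound=2 product=2
t=3: arr=3 -> substrate=3 bound=2 product=2
t=4: arr=3 -> substrate=4 bound=2 product=4
t=5: arr=0 -> substrate=4 bound=2 product=4
t=6: arr=2 -> substrate=4 bound=2 product=6
t=7: arr=1 -> substrate=5 bound=2 product=6
t=8: arr=0 -> substrate=3 bound=2 product=8
t=9: arr=3 -> substrate=6 bound=2 product=8
t=10: arr=1 -> substrate=5 bound=2 product=10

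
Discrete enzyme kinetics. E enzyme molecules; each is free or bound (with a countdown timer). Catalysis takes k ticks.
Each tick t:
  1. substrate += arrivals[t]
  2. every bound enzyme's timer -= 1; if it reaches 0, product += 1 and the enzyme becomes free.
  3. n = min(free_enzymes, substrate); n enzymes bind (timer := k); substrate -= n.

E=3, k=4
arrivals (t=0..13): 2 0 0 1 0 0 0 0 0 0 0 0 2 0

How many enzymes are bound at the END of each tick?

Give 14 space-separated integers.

Answer: 2 2 2 3 1 1 1 0 0 0 0 0 2 2

Derivation:
t=0: arr=2 -> substrate=0 bound=2 product=0
t=1: arr=0 -> substrate=0 bound=2 product=0
t=2: arr=0 -> substrate=0 bound=2 product=0
t=3: arr=1 -> substrate=0 bound=3 product=0
t=4: arr=0 -> substrate=0 bound=1 product=2
t=5: arr=0 -> substrate=0 bound=1 product=2
t=6: arr=0 -> substrate=0 bound=1 product=2
t=7: arr=0 -> substrate=0 bound=0 product=3
t=8: arr=0 -> substrate=0 bound=0 product=3
t=9: arr=0 -> substrate=0 bound=0 product=3
t=10: arr=0 -> substrate=0 bound=0 product=3
t=11: arr=0 -> substrate=0 bound=0 product=3
t=12: arr=2 -> substrate=0 bound=2 product=3
t=13: arr=0 -> substrate=0 bound=2 product=3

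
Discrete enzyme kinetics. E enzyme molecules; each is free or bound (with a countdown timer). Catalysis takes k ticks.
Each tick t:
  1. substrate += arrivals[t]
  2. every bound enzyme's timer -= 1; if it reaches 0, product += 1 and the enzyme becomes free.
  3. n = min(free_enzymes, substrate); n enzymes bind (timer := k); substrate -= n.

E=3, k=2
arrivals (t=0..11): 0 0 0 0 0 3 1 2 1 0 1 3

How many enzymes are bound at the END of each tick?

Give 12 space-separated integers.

Answer: 0 0 0 0 0 3 3 3 3 1 2 3

Derivation:
t=0: arr=0 -> substrate=0 bound=0 product=0
t=1: arr=0 -> substrate=0 bound=0 product=0
t=2: arr=0 -> substrate=0 bound=0 product=0
t=3: arr=0 -> substrate=0 bound=0 product=0
t=4: arr=0 -> substrate=0 bound=0 product=0
t=5: arr=3 -> substrate=0 bound=3 product=0
t=6: arr=1 -> substrate=1 bound=3 product=0
t=7: arr=2 -> substrate=0 bound=3 product=3
t=8: arr=1 -> substrate=1 bound=3 product=3
t=9: arr=0 -> substrate=0 bound=1 product=6
t=10: arr=1 -> substrate=0 bound=2 product=6
t=11: arr=3 -> substrate=1 bound=3 product=7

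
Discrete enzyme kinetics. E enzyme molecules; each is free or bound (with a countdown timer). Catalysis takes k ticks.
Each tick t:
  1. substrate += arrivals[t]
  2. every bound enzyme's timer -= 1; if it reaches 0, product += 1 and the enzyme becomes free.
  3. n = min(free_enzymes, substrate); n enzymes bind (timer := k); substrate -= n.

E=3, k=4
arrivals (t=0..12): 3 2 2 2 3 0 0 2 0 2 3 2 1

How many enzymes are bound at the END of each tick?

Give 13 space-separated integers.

Answer: 3 3 3 3 3 3 3 3 3 3 3 3 3

Derivation:
t=0: arr=3 -> substrate=0 bound=3 product=0
t=1: arr=2 -> substrate=2 bound=3 product=0
t=2: arr=2 -> substrate=4 bound=3 product=0
t=3: arr=2 -> substrate=6 bound=3 product=0
t=4: arr=3 -> substrate=6 bound=3 product=3
t=5: arr=0 -> substrate=6 bound=3 product=3
t=6: arr=0 -> substrate=6 bound=3 product=3
t=7: arr=2 -> substrate=8 bound=3 product=3
t=8: arr=0 -> substrate=5 bound=3 product=6
t=9: arr=2 -> substrate=7 bound=3 product=6
t=10: arr=3 -> substrate=10 bound=3 product=6
t=11: arr=2 -> substrate=12 bound=3 product=6
t=12: arr=1 -> substrate=10 bound=3 product=9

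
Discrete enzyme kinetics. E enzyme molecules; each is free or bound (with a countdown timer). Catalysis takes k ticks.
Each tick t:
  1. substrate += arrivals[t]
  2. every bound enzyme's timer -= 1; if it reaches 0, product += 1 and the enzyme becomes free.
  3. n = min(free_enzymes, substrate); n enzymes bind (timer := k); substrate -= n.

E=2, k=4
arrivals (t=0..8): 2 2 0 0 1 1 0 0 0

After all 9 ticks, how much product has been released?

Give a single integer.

Answer: 4

Derivation:
t=0: arr=2 -> substrate=0 bound=2 product=0
t=1: arr=2 -> substrate=2 bound=2 product=0
t=2: arr=0 -> substrate=2 bound=2 product=0
t=3: arr=0 -> substrate=2 bound=2 product=0
t=4: arr=1 -> substrate=1 bound=2 product=2
t=5: arr=1 -> substrate=2 bound=2 product=2
t=6: arr=0 -> substrate=2 bound=2 product=2
t=7: arr=0 -> substrate=2 bound=2 product=2
t=8: arr=0 -> substrate=0 bound=2 product=4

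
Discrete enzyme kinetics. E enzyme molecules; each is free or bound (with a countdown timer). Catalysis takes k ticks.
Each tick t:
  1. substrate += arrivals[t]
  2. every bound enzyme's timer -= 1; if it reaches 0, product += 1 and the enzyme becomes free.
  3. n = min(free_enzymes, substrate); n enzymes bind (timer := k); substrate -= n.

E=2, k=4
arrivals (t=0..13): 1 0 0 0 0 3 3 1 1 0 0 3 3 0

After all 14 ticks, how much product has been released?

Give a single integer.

t=0: arr=1 -> substrate=0 bound=1 product=0
t=1: arr=0 -> substrate=0 bound=1 product=0
t=2: arr=0 -> substrate=0 bound=1 product=0
t=3: arr=0 -> substrate=0 bound=1 product=0
t=4: arr=0 -> substrate=0 bound=0 product=1
t=5: arr=3 -> substrate=1 bound=2 product=1
t=6: arr=3 -> substrate=4 bound=2 product=1
t=7: arr=1 -> substrate=5 bound=2 product=1
t=8: arr=1 -> substrate=6 bound=2 product=1
t=9: arr=0 -> substrate=4 bound=2 product=3
t=10: arr=0 -> substrate=4 bound=2 product=3
t=11: arr=3 -> substrate=7 bound=2 product=3
t=12: arr=3 -> substrate=10 bound=2 product=3
t=13: arr=0 -> substrate=8 bound=2 product=5

Answer: 5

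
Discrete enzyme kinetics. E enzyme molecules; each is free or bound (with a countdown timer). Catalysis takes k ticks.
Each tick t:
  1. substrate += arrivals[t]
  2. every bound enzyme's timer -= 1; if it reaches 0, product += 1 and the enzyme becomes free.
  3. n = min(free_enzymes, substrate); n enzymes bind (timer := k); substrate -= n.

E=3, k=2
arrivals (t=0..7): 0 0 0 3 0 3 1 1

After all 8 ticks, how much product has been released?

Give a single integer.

Answer: 6

Derivation:
t=0: arr=0 -> substrate=0 bound=0 product=0
t=1: arr=0 -> substrate=0 bound=0 product=0
t=2: arr=0 -> substrate=0 bound=0 product=0
t=3: arr=3 -> substrate=0 bound=3 product=0
t=4: arr=0 -> substrate=0 bound=3 product=0
t=5: arr=3 -> substrate=0 bound=3 product=3
t=6: arr=1 -> substrate=1 bound=3 product=3
t=7: arr=1 -> substrate=0 bound=2 product=6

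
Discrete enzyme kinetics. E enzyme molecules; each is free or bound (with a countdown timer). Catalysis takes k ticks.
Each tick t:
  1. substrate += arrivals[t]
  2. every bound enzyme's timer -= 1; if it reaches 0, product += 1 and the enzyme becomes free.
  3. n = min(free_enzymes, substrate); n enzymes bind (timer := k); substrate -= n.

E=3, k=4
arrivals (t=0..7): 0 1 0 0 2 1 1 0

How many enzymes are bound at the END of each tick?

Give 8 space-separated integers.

t=0: arr=0 -> substrate=0 bound=0 product=0
t=1: arr=1 -> substrate=0 bound=1 product=0
t=2: arr=0 -> substrate=0 bound=1 product=0
t=3: arr=0 -> substrate=0 bound=1 product=0
t=4: arr=2 -> substrate=0 bound=3 product=0
t=5: arr=1 -> substrate=0 bound=3 product=1
t=6: arr=1 -> substrate=1 bound=3 product=1
t=7: arr=0 -> substrate=1 bound=3 product=1

Answer: 0 1 1 1 3 3 3 3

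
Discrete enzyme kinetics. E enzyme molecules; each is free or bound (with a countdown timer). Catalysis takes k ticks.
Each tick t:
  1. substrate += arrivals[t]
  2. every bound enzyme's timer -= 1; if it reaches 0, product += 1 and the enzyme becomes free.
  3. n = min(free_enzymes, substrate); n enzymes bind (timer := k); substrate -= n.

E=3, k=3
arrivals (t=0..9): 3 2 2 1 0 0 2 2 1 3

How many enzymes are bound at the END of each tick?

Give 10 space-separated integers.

Answer: 3 3 3 3 3 3 3 3 3 3

Derivation:
t=0: arr=3 -> substrate=0 bound=3 product=0
t=1: arr=2 -> substrate=2 bound=3 product=0
t=2: arr=2 -> substrate=4 bound=3 product=0
t=3: arr=1 -> substrate=2 bound=3 product=3
t=4: arr=0 -> substrate=2 bound=3 product=3
t=5: arr=0 -> substrate=2 bound=3 product=3
t=6: arr=2 -> substrate=1 bound=3 product=6
t=7: arr=2 -> substrate=3 bound=3 product=6
t=8: arr=1 -> substrate=4 bound=3 product=6
t=9: arr=3 -> substrate=4 bound=3 product=9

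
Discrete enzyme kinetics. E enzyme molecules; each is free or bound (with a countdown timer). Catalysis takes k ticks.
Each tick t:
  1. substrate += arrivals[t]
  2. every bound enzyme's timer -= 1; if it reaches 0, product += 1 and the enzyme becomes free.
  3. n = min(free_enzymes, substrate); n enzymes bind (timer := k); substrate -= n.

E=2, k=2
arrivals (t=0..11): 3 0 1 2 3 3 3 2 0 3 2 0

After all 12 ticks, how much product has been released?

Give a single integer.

t=0: arr=3 -> substrate=1 bound=2 product=0
t=1: arr=0 -> substrate=1 bound=2 product=0
t=2: arr=1 -> substrate=0 bound=2 product=2
t=3: arr=2 -> substrate=2 bound=2 product=2
t=4: arr=3 -> substrate=3 bound=2 product=4
t=5: arr=3 -> substrate=6 bound=2 product=4
t=6: arr=3 -> substrate=7 bound=2 product=6
t=7: arr=2 -> substrate=9 bound=2 product=6
t=8: arr=0 -> substrate=7 bound=2 product=8
t=9: arr=3 -> substrate=10 bound=2 product=8
t=10: arr=2 -> substrate=10 bound=2 product=10
t=11: arr=0 -> substrate=10 bound=2 product=10

Answer: 10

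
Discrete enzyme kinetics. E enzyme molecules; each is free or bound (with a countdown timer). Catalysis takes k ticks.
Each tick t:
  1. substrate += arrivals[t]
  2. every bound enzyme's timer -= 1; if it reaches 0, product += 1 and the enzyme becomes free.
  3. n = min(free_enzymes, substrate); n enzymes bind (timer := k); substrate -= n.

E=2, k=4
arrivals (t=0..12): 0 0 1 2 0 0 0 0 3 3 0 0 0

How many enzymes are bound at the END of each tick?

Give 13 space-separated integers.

t=0: arr=0 -> substrate=0 bound=0 product=0
t=1: arr=0 -> substrate=0 bound=0 product=0
t=2: arr=1 -> substrate=0 bound=1 product=0
t=3: arr=2 -> substrate=1 bound=2 product=0
t=4: arr=0 -> substrate=1 bound=2 product=0
t=5: arr=0 -> substrate=1 bound=2 product=0
t=6: arr=0 -> substrate=0 bound=2 product=1
t=7: arr=0 -> substrate=0 bound=1 product=2
t=8: arr=3 -> substrate=2 bound=2 product=2
t=9: arr=3 -> substrate=5 bound=2 product=2
t=10: arr=0 -> substrate=4 bound=2 product=3
t=11: arr=0 -> substrate=4 bound=2 product=3
t=12: arr=0 -> substrate=3 bound=2 product=4

Answer: 0 0 1 2 2 2 2 1 2 2 2 2 2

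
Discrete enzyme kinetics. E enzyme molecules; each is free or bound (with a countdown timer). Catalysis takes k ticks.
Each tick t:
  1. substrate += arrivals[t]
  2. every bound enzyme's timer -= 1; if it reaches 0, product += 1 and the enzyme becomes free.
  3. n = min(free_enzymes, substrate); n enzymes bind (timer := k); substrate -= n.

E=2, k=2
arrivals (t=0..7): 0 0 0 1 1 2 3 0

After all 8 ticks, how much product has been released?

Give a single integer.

t=0: arr=0 -> substrate=0 bound=0 product=0
t=1: arr=0 -> substrate=0 bound=0 product=0
t=2: arr=0 -> substrate=0 bound=0 product=0
t=3: arr=1 -> substrate=0 bound=1 product=0
t=4: arr=1 -> substrate=0 bound=2 product=0
t=5: arr=2 -> substrate=1 bound=2 product=1
t=6: arr=3 -> substrate=3 bound=2 product=2
t=7: arr=0 -> substrate=2 bound=2 product=3

Answer: 3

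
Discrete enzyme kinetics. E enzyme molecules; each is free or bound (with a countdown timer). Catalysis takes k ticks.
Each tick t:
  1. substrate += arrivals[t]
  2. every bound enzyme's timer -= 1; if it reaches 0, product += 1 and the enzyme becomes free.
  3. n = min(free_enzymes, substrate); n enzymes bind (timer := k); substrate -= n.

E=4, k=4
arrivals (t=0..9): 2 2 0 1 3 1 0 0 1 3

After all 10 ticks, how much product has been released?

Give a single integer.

t=0: arr=2 -> substrate=0 bound=2 product=0
t=1: arr=2 -> substrate=0 bound=4 product=0
t=2: arr=0 -> substrate=0 bound=4 product=0
t=3: arr=1 -> substrate=1 bound=4 product=0
t=4: arr=3 -> substrate=2 bound=4 product=2
t=5: arr=1 -> substrate=1 bound=4 product=4
t=6: arr=0 -> substrate=1 bound=4 product=4
t=7: arr=0 -> substrate=1 bound=4 product=4
t=8: arr=1 -> substrate=0 bound=4 product=6
t=9: arr=3 -> substrate=1 bound=4 product=8

Answer: 8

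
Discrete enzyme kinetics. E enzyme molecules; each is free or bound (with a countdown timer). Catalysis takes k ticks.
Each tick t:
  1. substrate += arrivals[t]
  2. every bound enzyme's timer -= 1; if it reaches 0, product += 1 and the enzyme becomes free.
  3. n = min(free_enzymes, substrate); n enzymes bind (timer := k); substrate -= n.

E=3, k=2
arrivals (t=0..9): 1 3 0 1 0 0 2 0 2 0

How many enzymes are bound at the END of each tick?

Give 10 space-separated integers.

t=0: arr=1 -> substrate=0 bound=1 product=0
t=1: arr=3 -> substrate=1 bound=3 product=0
t=2: arr=0 -> substrate=0 bound=3 product=1
t=3: arr=1 -> substrate=0 bound=2 product=3
t=4: arr=0 -> substrate=0 bound=1 product=4
t=5: arr=0 -> substrate=0 bound=0 product=5
t=6: arr=2 -> substrate=0 bound=2 product=5
t=7: arr=0 -> substrate=0 bound=2 product=5
t=8: arr=2 -> substrate=0 bound=2 product=7
t=9: arr=0 -> substrate=0 bound=2 product=7

Answer: 1 3 3 2 1 0 2 2 2 2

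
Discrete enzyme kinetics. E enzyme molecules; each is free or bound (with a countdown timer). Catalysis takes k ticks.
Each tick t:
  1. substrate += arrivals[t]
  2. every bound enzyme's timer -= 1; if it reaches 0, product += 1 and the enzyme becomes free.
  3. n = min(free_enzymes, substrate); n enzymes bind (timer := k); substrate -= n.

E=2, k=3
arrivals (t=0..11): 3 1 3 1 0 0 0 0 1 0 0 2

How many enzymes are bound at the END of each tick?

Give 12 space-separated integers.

Answer: 2 2 2 2 2 2 2 2 2 2 2 2

Derivation:
t=0: arr=3 -> substrate=1 bound=2 product=0
t=1: arr=1 -> substrate=2 bound=2 product=0
t=2: arr=3 -> substrate=5 bound=2 product=0
t=3: arr=1 -> substrate=4 bound=2 product=2
t=4: arr=0 -> substrate=4 bound=2 product=2
t=5: arr=0 -> substrate=4 bound=2 product=2
t=6: arr=0 -> substrate=2 bound=2 product=4
t=7: arr=0 -> substrate=2 bound=2 product=4
t=8: arr=1 -> substrate=3 bound=2 product=4
t=9: arr=0 -> substrate=1 bound=2 product=6
t=10: arr=0 -> substrate=1 bound=2 product=6
t=11: arr=2 -> substrate=3 bound=2 product=6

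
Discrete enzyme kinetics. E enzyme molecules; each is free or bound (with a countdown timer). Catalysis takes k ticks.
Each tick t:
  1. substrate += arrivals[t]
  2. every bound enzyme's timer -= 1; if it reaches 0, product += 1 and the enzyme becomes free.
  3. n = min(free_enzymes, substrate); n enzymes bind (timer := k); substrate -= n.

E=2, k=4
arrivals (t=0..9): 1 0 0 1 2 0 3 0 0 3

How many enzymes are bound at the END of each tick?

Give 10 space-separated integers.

Answer: 1 1 1 2 2 2 2 2 2 2

Derivation:
t=0: arr=1 -> substrate=0 bound=1 product=0
t=1: arr=0 -> substrate=0 bound=1 product=0
t=2: arr=0 -> substrate=0 bound=1 product=0
t=3: arr=1 -> substrate=0 bound=2 product=0
t=4: arr=2 -> substrate=1 bound=2 product=1
t=5: arr=0 -> substrate=1 bound=2 product=1
t=6: arr=3 -> substrate=4 bound=2 product=1
t=7: arr=0 -> substrate=3 bound=2 product=2
t=8: arr=0 -> substrate=2 bound=2 product=3
t=9: arr=3 -> substrate=5 bound=2 product=3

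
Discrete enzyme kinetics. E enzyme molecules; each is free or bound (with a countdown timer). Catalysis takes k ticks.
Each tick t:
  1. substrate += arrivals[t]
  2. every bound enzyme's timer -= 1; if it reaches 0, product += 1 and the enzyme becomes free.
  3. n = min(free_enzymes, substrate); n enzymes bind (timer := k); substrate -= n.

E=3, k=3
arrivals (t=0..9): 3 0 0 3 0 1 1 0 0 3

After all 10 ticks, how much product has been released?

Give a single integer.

Answer: 8

Derivation:
t=0: arr=3 -> substrate=0 bound=3 product=0
t=1: arr=0 -> substrate=0 bound=3 product=0
t=2: arr=0 -> substrate=0 bound=3 product=0
t=3: arr=3 -> substrate=0 bound=3 product=3
t=4: arr=0 -> substrate=0 bound=3 product=3
t=5: arr=1 -> substrate=1 bound=3 product=3
t=6: arr=1 -> substrate=0 bound=2 product=6
t=7: arr=0 -> substrate=0 bound=2 product=6
t=8: arr=0 -> substrate=0 bound=2 product=6
t=9: arr=3 -> substrate=0 bound=3 product=8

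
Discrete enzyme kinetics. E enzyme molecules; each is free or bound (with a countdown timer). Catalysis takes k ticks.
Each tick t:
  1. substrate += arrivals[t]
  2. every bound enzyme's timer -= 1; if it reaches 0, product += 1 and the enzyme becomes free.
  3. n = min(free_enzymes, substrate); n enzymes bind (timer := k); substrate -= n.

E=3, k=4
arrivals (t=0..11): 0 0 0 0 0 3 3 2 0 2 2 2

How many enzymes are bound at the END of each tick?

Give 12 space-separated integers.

Answer: 0 0 0 0 0 3 3 3 3 3 3 3

Derivation:
t=0: arr=0 -> substrate=0 bound=0 product=0
t=1: arr=0 -> substrate=0 bound=0 product=0
t=2: arr=0 -> substrate=0 bound=0 product=0
t=3: arr=0 -> substrate=0 bound=0 product=0
t=4: arr=0 -> substrate=0 bound=0 product=0
t=5: arr=3 -> substrate=0 bound=3 product=0
t=6: arr=3 -> substrate=3 bound=3 product=0
t=7: arr=2 -> substrate=5 bound=3 product=0
t=8: arr=0 -> substrate=5 bound=3 product=0
t=9: arr=2 -> substrate=4 bound=3 product=3
t=10: arr=2 -> substrate=6 bound=3 product=3
t=11: arr=2 -> substrate=8 bound=3 product=3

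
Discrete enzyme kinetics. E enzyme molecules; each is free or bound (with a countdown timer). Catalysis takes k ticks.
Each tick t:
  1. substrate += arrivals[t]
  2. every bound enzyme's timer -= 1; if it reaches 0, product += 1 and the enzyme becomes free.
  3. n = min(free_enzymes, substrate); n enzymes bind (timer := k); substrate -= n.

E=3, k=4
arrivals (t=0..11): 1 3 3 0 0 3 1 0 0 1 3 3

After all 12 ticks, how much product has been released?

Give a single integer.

t=0: arr=1 -> substrate=0 bound=1 product=0
t=1: arr=3 -> substrate=1 bound=3 product=0
t=2: arr=3 -> substrate=4 bound=3 product=0
t=3: arr=0 -> substrate=4 bound=3 product=0
t=4: arr=0 -> substrate=3 bound=3 product=1
t=5: arr=3 -> substrate=4 bound=3 product=3
t=6: arr=1 -> substrate=5 bound=3 product=3
t=7: arr=0 -> substrate=5 bound=3 product=3
t=8: arr=0 -> substrate=4 bound=3 product=4
t=9: arr=1 -> substrate=3 bound=3 product=6
t=10: arr=3 -> substrate=6 bound=3 product=6
t=11: arr=3 -> substrate=9 bound=3 product=6

Answer: 6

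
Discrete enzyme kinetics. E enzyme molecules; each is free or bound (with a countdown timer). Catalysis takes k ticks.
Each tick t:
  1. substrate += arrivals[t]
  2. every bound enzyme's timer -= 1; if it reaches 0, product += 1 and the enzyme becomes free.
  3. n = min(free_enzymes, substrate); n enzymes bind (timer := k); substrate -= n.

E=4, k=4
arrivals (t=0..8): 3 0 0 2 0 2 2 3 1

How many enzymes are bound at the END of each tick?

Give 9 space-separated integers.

t=0: arr=3 -> substrate=0 bound=3 product=0
t=1: arr=0 -> substrate=0 bound=3 product=0
t=2: arr=0 -> substrate=0 bound=3 product=0
t=3: arr=2 -> substrate=1 bound=4 product=0
t=4: arr=0 -> substrate=0 bound=2 product=3
t=5: arr=2 -> substrate=0 bound=4 product=3
t=6: arr=2 -> substrate=2 bound=4 product=3
t=7: arr=3 -> substrate=4 bound=4 product=4
t=8: arr=1 -> substrate=4 bound=4 product=5

Answer: 3 3 3 4 2 4 4 4 4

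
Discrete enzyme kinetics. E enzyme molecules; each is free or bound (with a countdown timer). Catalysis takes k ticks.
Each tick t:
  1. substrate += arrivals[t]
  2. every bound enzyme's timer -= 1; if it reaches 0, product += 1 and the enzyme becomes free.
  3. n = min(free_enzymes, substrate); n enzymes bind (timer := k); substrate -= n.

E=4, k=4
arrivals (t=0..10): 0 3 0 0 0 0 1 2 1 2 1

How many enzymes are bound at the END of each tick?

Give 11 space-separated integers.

Answer: 0 3 3 3 3 0 1 3 4 4 4

Derivation:
t=0: arr=0 -> substrate=0 bound=0 product=0
t=1: arr=3 -> substrate=0 bound=3 product=0
t=2: arr=0 -> substrate=0 bound=3 product=0
t=3: arr=0 -> substrate=0 bound=3 product=0
t=4: arr=0 -> substrate=0 bound=3 product=0
t=5: arr=0 -> substrate=0 bound=0 product=3
t=6: arr=1 -> substrate=0 bound=1 product=3
t=7: arr=2 -> substrate=0 bound=3 product=3
t=8: arr=1 -> substrate=0 bound=4 product=3
t=9: arr=2 -> substrate=2 bound=4 product=3
t=10: arr=1 -> substrate=2 bound=4 product=4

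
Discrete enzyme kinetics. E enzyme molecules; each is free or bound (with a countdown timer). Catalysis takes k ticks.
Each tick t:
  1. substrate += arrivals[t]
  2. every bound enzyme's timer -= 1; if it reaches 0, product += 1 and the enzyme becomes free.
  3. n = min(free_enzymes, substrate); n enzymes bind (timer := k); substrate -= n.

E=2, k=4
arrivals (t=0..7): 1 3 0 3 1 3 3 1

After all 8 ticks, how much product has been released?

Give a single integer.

t=0: arr=1 -> substrate=0 bound=1 product=0
t=1: arr=3 -> substrate=2 bound=2 product=0
t=2: arr=0 -> substrate=2 bound=2 product=0
t=3: arr=3 -> substrate=5 bound=2 product=0
t=4: arr=1 -> substrate=5 bound=2 product=1
t=5: arr=3 -> substrate=7 bound=2 product=2
t=6: arr=3 -> substrate=10 bound=2 product=2
t=7: arr=1 -> substrate=11 bound=2 product=2

Answer: 2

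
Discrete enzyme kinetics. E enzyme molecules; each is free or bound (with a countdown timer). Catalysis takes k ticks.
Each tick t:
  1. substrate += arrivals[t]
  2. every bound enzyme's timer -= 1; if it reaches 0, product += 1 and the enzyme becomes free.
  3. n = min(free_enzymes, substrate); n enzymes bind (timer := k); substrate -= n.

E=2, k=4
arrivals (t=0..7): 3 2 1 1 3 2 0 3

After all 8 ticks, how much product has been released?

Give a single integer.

Answer: 2

Derivation:
t=0: arr=3 -> substrate=1 bound=2 product=0
t=1: arr=2 -> substrate=3 bound=2 product=0
t=2: arr=1 -> substrate=4 bound=2 product=0
t=3: arr=1 -> substrate=5 bound=2 product=0
t=4: arr=3 -> substrate=6 bound=2 product=2
t=5: arr=2 -> substrate=8 bound=2 product=2
t=6: arr=0 -> substrate=8 bound=2 product=2
t=7: arr=3 -> substrate=11 bound=2 product=2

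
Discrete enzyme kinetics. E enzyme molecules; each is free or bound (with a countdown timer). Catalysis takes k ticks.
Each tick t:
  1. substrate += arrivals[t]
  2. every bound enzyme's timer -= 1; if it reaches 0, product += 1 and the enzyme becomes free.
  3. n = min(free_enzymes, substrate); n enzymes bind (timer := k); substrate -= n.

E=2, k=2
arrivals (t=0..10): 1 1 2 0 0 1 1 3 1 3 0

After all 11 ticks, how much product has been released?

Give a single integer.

Answer: 8

Derivation:
t=0: arr=1 -> substrate=0 bound=1 product=0
t=1: arr=1 -> substrate=0 bound=2 product=0
t=2: arr=2 -> substrate=1 bound=2 product=1
t=3: arr=0 -> substrate=0 bound=2 product=2
t=4: arr=0 -> substrate=0 bound=1 product=3
t=5: arr=1 -> substrate=0 bound=1 product=4
t=6: arr=1 -> substrate=0 bound=2 product=4
t=7: arr=3 -> substrate=2 bound=2 product=5
t=8: arr=1 -> substrate=2 bound=2 product=6
t=9: arr=3 -> substrate=4 bound=2 product=7
t=10: arr=0 -> substrate=3 bound=2 product=8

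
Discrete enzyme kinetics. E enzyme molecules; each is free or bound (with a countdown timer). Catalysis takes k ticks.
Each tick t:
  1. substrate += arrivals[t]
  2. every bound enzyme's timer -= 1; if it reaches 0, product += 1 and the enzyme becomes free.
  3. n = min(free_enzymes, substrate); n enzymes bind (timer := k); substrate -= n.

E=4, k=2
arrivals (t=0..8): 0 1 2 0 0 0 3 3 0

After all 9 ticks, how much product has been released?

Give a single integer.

t=0: arr=0 -> substrate=0 bound=0 product=0
t=1: arr=1 -> substrate=0 bound=1 product=0
t=2: arr=2 -> substrate=0 bound=3 product=0
t=3: arr=0 -> substrate=0 bound=2 product=1
t=4: arr=0 -> substrate=0 bound=0 product=3
t=5: arr=0 -> substrate=0 bound=0 product=3
t=6: arr=3 -> substrate=0 bound=3 product=3
t=7: arr=3 -> substrate=2 bound=4 product=3
t=8: arr=0 -> substrate=0 bound=3 product=6

Answer: 6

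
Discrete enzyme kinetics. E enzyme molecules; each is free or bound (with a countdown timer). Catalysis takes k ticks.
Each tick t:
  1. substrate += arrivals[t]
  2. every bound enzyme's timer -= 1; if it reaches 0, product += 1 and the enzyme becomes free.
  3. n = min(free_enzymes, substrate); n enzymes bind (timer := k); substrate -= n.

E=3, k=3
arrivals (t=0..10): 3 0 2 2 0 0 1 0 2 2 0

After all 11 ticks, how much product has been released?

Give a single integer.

t=0: arr=3 -> substrate=0 bound=3 product=0
t=1: arr=0 -> substrate=0 bound=3 product=0
t=2: arr=2 -> substrate=2 bound=3 product=0
t=3: arr=2 -> substrate=1 bound=3 product=3
t=4: arr=0 -> substrate=1 bound=3 product=3
t=5: arr=0 -> substrate=1 bound=3 product=3
t=6: arr=1 -> substrate=0 bound=2 product=6
t=7: arr=0 -> substrate=0 bound=2 product=6
t=8: arr=2 -> substrate=1 bound=3 product=6
t=9: arr=2 -> substrate=1 bound=3 product=8
t=10: arr=0 -> substrate=1 bound=3 product=8

Answer: 8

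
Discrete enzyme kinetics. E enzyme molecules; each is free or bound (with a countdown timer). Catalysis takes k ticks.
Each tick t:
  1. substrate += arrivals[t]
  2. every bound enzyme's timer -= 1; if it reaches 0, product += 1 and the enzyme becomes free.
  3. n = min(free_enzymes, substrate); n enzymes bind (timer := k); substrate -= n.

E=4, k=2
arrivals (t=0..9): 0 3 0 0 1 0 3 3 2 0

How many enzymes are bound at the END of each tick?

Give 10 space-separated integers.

t=0: arr=0 -> substrate=0 bound=0 product=0
t=1: arr=3 -> substrate=0 bound=3 product=0
t=2: arr=0 -> substrate=0 bound=3 product=0
t=3: arr=0 -> substrate=0 bound=0 product=3
t=4: arr=1 -> substrate=0 bound=1 product=3
t=5: arr=0 -> substrate=0 bound=1 product=3
t=6: arr=3 -> substrate=0 bound=3 product=4
t=7: arr=3 -> substrate=2 bound=4 product=4
t=8: arr=2 -> substrate=1 bound=4 product=7
t=9: arr=0 -> substrate=0 bound=4 product=8

Answer: 0 3 3 0 1 1 3 4 4 4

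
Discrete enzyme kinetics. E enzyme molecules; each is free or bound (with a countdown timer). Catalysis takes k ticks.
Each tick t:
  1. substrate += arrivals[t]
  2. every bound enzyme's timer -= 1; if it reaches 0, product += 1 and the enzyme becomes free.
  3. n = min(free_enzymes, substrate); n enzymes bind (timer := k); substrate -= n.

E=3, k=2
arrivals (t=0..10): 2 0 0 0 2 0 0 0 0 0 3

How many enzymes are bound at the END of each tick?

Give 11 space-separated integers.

t=0: arr=2 -> substrate=0 bound=2 product=0
t=1: arr=0 -> substrate=0 bound=2 product=0
t=2: arr=0 -> substrate=0 bound=0 product=2
t=3: arr=0 -> substrate=0 bound=0 product=2
t=4: arr=2 -> substrate=0 bound=2 product=2
t=5: arr=0 -> substrate=0 bound=2 product=2
t=6: arr=0 -> substrate=0 bound=0 product=4
t=7: arr=0 -> substrate=0 bound=0 product=4
t=8: arr=0 -> substrate=0 bound=0 product=4
t=9: arr=0 -> substrate=0 bound=0 product=4
t=10: arr=3 -> substrate=0 bound=3 product=4

Answer: 2 2 0 0 2 2 0 0 0 0 3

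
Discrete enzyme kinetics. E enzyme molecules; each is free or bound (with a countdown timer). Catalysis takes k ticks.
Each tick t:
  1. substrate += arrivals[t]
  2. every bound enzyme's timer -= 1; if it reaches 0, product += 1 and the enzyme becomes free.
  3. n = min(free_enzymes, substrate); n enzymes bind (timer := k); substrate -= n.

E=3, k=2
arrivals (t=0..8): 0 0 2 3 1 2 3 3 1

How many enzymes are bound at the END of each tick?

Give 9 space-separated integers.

Answer: 0 0 2 3 3 3 3 3 3

Derivation:
t=0: arr=0 -> substrate=0 bound=0 product=0
t=1: arr=0 -> substrate=0 bound=0 product=0
t=2: arr=2 -> substrate=0 bound=2 product=0
t=3: arr=3 -> substrate=2 bound=3 product=0
t=4: arr=1 -> substrate=1 bound=3 product=2
t=5: arr=2 -> substrate=2 bound=3 product=3
t=6: arr=3 -> substrate=3 bound=3 product=5
t=7: arr=3 -> substrate=5 bound=3 product=6
t=8: arr=1 -> substrate=4 bound=3 product=8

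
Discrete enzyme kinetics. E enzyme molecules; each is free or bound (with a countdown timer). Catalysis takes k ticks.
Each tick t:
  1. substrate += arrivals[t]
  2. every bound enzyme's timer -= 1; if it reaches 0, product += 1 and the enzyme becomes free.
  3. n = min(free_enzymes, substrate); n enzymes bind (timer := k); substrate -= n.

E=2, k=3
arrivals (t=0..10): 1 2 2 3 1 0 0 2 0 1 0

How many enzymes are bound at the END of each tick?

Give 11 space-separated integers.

t=0: arr=1 -> substrate=0 bound=1 product=0
t=1: arr=2 -> substrate=1 bound=2 product=0
t=2: arr=2 -> substrate=3 bound=2 product=0
t=3: arr=3 -> substrate=5 bound=2 product=1
t=4: arr=1 -> substrate=5 bound=2 product=2
t=5: arr=0 -> substrate=5 bound=2 product=2
t=6: arr=0 -> substrate=4 bound=2 product=3
t=7: arr=2 -> substrate=5 bound=2 product=4
t=8: arr=0 -> substrate=5 bound=2 product=4
t=9: arr=1 -> substrate=5 bound=2 product=5
t=10: arr=0 -> substrate=4 bound=2 product=6

Answer: 1 2 2 2 2 2 2 2 2 2 2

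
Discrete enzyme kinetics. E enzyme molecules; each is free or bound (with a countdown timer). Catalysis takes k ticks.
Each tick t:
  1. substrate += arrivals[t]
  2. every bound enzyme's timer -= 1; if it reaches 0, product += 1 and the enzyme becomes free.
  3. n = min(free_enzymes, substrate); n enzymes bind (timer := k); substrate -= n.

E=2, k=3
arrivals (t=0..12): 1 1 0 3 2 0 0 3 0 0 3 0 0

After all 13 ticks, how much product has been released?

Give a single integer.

t=0: arr=1 -> substrate=0 bound=1 product=0
t=1: arr=1 -> substrate=0 bound=2 product=0
t=2: arr=0 -> substrate=0 bound=2 product=0
t=3: arr=3 -> substrate=2 bound=2 product=1
t=4: arr=2 -> substrate=3 bound=2 product=2
t=5: arr=0 -> substrate=3 bound=2 product=2
t=6: arr=0 -> substrate=2 bound=2 product=3
t=7: arr=3 -> substrate=4 bound=2 product=4
t=8: arr=0 -> substrate=4 bound=2 product=4
t=9: arr=0 -> substrate=3 bound=2 product=5
t=10: arr=3 -> substrate=5 bound=2 product=6
t=11: arr=0 -> substrate=5 bound=2 product=6
t=12: arr=0 -> substrate=4 bound=2 product=7

Answer: 7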